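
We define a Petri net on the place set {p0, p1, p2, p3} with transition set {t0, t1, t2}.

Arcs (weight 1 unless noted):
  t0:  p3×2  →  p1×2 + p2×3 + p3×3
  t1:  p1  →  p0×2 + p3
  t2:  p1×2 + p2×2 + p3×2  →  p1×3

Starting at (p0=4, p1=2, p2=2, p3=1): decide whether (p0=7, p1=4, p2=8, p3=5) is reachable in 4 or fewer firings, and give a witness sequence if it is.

NO — not reachable within 4 firings

depth 0: 1 marking
depth 1: 2 markings reached so far
depth 2: 4 markings reached so far
depth 3: 7 markings reached so far
depth 4: 12 markings reached so far
target is not among the 12 markings reachable within 4 steps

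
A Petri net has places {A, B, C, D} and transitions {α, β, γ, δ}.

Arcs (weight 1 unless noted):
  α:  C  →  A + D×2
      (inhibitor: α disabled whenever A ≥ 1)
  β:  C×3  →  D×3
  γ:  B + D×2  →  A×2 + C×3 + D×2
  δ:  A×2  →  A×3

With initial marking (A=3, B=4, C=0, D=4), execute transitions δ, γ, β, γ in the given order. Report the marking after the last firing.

step 1: fire δ:  (A=3, B=4, C=0, D=4) → (A=4, B=4, C=0, D=4)
step 2: fire γ:  (A=4, B=4, C=0, D=4) → (A=6, B=3, C=3, D=4)
step 3: fire β:  (A=6, B=3, C=3, D=4) → (A=6, B=3, C=0, D=7)
step 4: fire γ:  (A=6, B=3, C=0, D=7) → (A=8, B=2, C=3, D=7)

(A=8, B=2, C=3, D=7)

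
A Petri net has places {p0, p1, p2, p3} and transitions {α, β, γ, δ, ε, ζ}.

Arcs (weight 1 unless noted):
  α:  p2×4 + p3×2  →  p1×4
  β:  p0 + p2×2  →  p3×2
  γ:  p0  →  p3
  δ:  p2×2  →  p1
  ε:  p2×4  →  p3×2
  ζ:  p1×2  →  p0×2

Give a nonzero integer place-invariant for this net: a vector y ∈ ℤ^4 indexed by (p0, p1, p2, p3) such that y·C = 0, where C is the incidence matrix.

y = (p0:2, p1:2, p2:1, p3:2)

Incidence matrix C (rows=places, cols=transitions):
        α    β    γ    δ    ε    ζ
   p0   0   -1   -1    0    0    2
   p1   4    0    0    1    0   -2
   p2  -4   -2    0   -2   -4    0
   p3  -2    2    1    0    2    0

Candidate y = [2, 2, 1, 2]; check y·C column-wise:
  col α: 2·0 + 2·4 + 1·-4 + 2·-2 = 0
  col β: 2·-1 + 2·0 + 1·-2 + 2·2 = 0
  col γ: 2·-1 + 2·0 + 1·0 + 2·1 = 0
  col δ: 2·0 + 2·1 + 1·-2 + 2·0 = 0
  col ε: 2·0 + 2·0 + 1·-4 + 2·2 = 0
  col ζ: 2·2 + 2·-2 + 1·0 + 2·0 = 0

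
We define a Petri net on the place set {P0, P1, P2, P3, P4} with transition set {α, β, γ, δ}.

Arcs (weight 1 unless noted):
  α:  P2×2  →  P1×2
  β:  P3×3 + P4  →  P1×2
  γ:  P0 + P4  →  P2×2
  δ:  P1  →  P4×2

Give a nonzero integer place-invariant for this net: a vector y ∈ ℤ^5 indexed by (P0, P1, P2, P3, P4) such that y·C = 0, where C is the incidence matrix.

y = (P0:3, P1:2, P2:2, P3:1, P4:1)

Incidence matrix C (rows=places, cols=transitions):
        α    β    γ    δ
   P0   0    0   -1    0
   P1   2    2    0   -1
   P2  -2    0    2    0
   P3   0   -3    0    0
   P4   0   -1   -1    2

Candidate y = [3, 2, 2, 1, 1]; check y·C column-wise:
  col α: 3·0 + 2·2 + 2·-2 + 1·0 + 1·0 = 0
  col β: 3·0 + 2·2 + 2·0 + 1·-3 + 1·-1 = 0
  col γ: 3·-1 + 2·0 + 2·2 + 1·0 + 1·-1 = 0
  col δ: 3·0 + 2·-1 + 2·0 + 1·0 + 1·2 = 0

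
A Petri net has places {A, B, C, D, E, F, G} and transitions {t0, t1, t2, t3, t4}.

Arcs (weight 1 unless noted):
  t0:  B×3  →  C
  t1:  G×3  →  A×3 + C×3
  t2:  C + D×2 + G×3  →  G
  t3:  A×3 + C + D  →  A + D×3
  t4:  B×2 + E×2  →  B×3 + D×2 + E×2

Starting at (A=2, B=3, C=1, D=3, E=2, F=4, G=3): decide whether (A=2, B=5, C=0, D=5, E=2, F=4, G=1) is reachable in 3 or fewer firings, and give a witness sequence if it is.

step 1: fire t2:  (A=2, B=3, C=1, D=3, E=2, F=4, G=3) → (A=2, B=3, C=0, D=1, E=2, F=4, G=1)
step 2: fire t4:  (A=2, B=3, C=0, D=1, E=2, F=4, G=1) → (A=2, B=4, C=0, D=3, E=2, F=4, G=1)
step 3: fire t4:  (A=2, B=4, C=0, D=3, E=2, F=4, G=1) → (A=2, B=5, C=0, D=5, E=2, F=4, G=1)

YES — reachable via ⟨t2, t4, t4⟩ (3 firings)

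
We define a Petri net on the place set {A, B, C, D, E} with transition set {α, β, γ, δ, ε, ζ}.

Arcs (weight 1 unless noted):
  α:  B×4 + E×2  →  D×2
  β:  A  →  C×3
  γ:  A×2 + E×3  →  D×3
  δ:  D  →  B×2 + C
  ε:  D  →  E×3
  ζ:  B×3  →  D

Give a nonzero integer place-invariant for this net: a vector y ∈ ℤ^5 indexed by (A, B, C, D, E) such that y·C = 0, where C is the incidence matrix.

Incidence matrix C (rows=places, cols=transitions):
        α    β    γ    δ    ε    ζ
    A   0   -1   -2    0    0    0
    B  -4    0    0    2    0   -3
    C   0    3    0    1    0    0
    D   2    0    3   -1   -1    1
    E  -2    0   -3    0    3    0

Candidate y = [3, 1, 1, 3, 1]; check y·C column-wise:
  col α: 3·0 + 1·-4 + 1·0 + 3·2 + 1·-2 = 0
  col β: 3·-1 + 1·0 + 1·3 + 3·0 + 1·0 = 0
  col γ: 3·-2 + 1·0 + 1·0 + 3·3 + 1·-3 = 0
  col δ: 3·0 + 1·2 + 1·1 + 3·-1 + 1·0 = 0
  col ε: 3·0 + 1·0 + 1·0 + 3·-1 + 1·3 = 0
  col ζ: 3·0 + 1·-3 + 1·0 + 3·1 + 1·0 = 0

y = (A:3, B:1, C:1, D:3, E:1)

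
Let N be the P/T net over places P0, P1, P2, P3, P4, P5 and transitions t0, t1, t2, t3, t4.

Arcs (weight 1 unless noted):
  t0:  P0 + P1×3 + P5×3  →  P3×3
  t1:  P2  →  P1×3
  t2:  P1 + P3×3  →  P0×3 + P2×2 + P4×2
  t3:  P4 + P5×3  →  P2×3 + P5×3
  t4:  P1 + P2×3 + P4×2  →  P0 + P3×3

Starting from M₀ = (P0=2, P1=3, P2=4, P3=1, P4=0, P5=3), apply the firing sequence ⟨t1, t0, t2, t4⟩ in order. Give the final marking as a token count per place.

(P0=5, P1=1, P2=2, P3=4, P4=0, P5=0)

step 1: fire t1:  (P0=2, P1=3, P2=4, P3=1, P4=0, P5=3) → (P0=2, P1=6, P2=3, P3=1, P4=0, P5=3)
step 2: fire t0:  (P0=2, P1=6, P2=3, P3=1, P4=0, P5=3) → (P0=1, P1=3, P2=3, P3=4, P4=0, P5=0)
step 3: fire t2:  (P0=1, P1=3, P2=3, P3=4, P4=0, P5=0) → (P0=4, P1=2, P2=5, P3=1, P4=2, P5=0)
step 4: fire t4:  (P0=4, P1=2, P2=5, P3=1, P4=2, P5=0) → (P0=5, P1=1, P2=2, P3=4, P4=0, P5=0)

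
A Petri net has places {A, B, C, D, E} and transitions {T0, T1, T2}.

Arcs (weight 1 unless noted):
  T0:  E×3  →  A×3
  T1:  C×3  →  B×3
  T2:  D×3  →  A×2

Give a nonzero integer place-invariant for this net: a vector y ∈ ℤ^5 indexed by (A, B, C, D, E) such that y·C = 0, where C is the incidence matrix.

y = (A:0, B:1, C:1, D:0, E:0)

Incidence matrix C (rows=places, cols=transitions):
       T0   T1   T2
    A   3    0    2
    B   0    3    0
    C   0   -3    0
    D   0    0   -3
    E  -3    0    0

Candidate y = [0, 1, 1, 0, 0]; check y·C column-wise:
  col T0: 0·3 + 1·0 + 1·0 + 0·-3 = 0
  col T1: 1·3 + 1·-3 = 0
  col T2: 0·2 + 1·0 + 1·0 + 0·-3 = 0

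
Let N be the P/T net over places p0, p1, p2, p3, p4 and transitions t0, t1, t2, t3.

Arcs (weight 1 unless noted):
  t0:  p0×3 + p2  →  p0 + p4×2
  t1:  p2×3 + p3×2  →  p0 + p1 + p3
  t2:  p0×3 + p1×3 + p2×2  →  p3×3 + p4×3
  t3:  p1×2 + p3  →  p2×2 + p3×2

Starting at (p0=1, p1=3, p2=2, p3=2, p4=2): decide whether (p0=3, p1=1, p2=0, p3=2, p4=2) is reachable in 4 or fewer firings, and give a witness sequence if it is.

step 1: fire t3:  (p0=1, p1=3, p2=2, p3=2, p4=2) → (p0=1, p1=1, p2=4, p3=3, p4=2)
step 2: fire t1:  (p0=1, p1=1, p2=4, p3=3, p4=2) → (p0=2, p1=2, p2=1, p3=2, p4=2)
step 3: fire t3:  (p0=2, p1=2, p2=1, p3=2, p4=2) → (p0=2, p1=0, p2=3, p3=3, p4=2)
step 4: fire t1:  (p0=2, p1=0, p2=3, p3=3, p4=2) → (p0=3, p1=1, p2=0, p3=2, p4=2)

YES — reachable via ⟨t3, t1, t3, t1⟩ (4 firings)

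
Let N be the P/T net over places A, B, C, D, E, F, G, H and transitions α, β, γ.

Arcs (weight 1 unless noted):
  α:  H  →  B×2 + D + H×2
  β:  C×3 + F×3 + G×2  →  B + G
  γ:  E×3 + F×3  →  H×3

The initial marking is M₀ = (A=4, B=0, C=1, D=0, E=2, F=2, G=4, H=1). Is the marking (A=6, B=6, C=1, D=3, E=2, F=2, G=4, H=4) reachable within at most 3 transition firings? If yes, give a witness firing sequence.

depth 0: 1 marking
depth 1: 2 markings reached so far
depth 2: 3 markings reached so far
depth 3: 4 markings reached so far
target is not among the 4 markings reachable within 3 steps

NO — not reachable within 3 firings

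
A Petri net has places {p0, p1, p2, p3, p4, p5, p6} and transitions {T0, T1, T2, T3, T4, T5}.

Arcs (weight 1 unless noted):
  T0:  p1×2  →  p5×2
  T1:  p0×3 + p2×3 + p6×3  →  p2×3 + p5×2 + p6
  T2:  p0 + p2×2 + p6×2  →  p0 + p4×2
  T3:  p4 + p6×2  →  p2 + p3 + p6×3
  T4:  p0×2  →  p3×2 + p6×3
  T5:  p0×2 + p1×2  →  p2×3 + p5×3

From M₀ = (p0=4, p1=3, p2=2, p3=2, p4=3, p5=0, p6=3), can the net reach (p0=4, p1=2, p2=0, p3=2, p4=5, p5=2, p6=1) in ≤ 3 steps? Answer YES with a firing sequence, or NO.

depth 0: 1 marking
depth 1: 6 markings reached so far
depth 2: 18 markings reached so far
depth 3: 36 markings reached so far
target is not among the 36 markings reachable within 3 steps

NO — not reachable within 3 firings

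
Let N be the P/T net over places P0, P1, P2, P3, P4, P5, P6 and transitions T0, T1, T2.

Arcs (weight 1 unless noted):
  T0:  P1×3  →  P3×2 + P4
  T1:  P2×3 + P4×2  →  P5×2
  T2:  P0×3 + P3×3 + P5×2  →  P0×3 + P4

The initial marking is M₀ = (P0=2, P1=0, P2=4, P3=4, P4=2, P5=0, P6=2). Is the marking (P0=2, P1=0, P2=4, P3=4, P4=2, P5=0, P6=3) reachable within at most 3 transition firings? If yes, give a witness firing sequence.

NO — not reachable within 3 firings

depth 0: 1 marking
depth 1: 2 markings reached so far
depth 2: 2 markings reached so far
(frontier empty at depth 2; search complete)
target is not among the 2 markings reachable within 3 steps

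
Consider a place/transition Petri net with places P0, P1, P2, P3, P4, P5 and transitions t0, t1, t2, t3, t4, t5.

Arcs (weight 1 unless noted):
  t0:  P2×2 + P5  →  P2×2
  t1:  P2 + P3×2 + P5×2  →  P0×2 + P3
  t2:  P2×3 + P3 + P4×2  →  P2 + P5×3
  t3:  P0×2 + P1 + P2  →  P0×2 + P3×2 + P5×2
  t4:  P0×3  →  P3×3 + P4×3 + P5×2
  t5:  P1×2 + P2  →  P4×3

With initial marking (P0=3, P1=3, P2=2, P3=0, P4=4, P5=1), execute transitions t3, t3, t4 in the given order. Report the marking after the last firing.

step 1: fire t3:  (P0=3, P1=3, P2=2, P3=0, P4=4, P5=1) → (P0=3, P1=2, P2=1, P3=2, P4=4, P5=3)
step 2: fire t3:  (P0=3, P1=2, P2=1, P3=2, P4=4, P5=3) → (P0=3, P1=1, P2=0, P3=4, P4=4, P5=5)
step 3: fire t4:  (P0=3, P1=1, P2=0, P3=4, P4=4, P5=5) → (P0=0, P1=1, P2=0, P3=7, P4=7, P5=7)

(P0=0, P1=1, P2=0, P3=7, P4=7, P5=7)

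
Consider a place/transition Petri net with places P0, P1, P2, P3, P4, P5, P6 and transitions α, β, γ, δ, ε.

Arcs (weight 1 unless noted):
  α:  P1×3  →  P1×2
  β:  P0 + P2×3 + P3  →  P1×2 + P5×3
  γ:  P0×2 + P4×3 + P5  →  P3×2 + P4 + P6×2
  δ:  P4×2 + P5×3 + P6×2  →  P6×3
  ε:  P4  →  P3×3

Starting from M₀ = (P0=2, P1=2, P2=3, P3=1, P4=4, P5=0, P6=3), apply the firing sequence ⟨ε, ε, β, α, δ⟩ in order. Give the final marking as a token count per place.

(P0=1, P1=3, P2=0, P3=6, P4=0, P5=0, P6=4)

step 1: fire ε:  (P0=2, P1=2, P2=3, P3=1, P4=4, P5=0, P6=3) → (P0=2, P1=2, P2=3, P3=4, P4=3, P5=0, P6=3)
step 2: fire ε:  (P0=2, P1=2, P2=3, P3=4, P4=3, P5=0, P6=3) → (P0=2, P1=2, P2=3, P3=7, P4=2, P5=0, P6=3)
step 3: fire β:  (P0=2, P1=2, P2=3, P3=7, P4=2, P5=0, P6=3) → (P0=1, P1=4, P2=0, P3=6, P4=2, P5=3, P6=3)
step 4: fire α:  (P0=1, P1=4, P2=0, P3=6, P4=2, P5=3, P6=3) → (P0=1, P1=3, P2=0, P3=6, P4=2, P5=3, P6=3)
step 5: fire δ:  (P0=1, P1=3, P2=0, P3=6, P4=2, P5=3, P6=3) → (P0=1, P1=3, P2=0, P3=6, P4=0, P5=0, P6=4)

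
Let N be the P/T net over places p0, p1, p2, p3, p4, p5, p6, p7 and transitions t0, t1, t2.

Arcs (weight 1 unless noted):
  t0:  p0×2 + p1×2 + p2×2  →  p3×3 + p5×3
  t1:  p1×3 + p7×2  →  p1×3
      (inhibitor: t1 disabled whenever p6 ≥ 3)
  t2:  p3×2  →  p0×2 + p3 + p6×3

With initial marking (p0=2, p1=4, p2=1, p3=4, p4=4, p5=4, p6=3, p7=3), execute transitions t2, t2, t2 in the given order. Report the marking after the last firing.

step 1: fire t2:  (p0=2, p1=4, p2=1, p3=4, p4=4, p5=4, p6=3, p7=3) → (p0=4, p1=4, p2=1, p3=3, p4=4, p5=4, p6=6, p7=3)
step 2: fire t2:  (p0=4, p1=4, p2=1, p3=3, p4=4, p5=4, p6=6, p7=3) → (p0=6, p1=4, p2=1, p3=2, p4=4, p5=4, p6=9, p7=3)
step 3: fire t2:  (p0=6, p1=4, p2=1, p3=2, p4=4, p5=4, p6=9, p7=3) → (p0=8, p1=4, p2=1, p3=1, p4=4, p5=4, p6=12, p7=3)

(p0=8, p1=4, p2=1, p3=1, p4=4, p5=4, p6=12, p7=3)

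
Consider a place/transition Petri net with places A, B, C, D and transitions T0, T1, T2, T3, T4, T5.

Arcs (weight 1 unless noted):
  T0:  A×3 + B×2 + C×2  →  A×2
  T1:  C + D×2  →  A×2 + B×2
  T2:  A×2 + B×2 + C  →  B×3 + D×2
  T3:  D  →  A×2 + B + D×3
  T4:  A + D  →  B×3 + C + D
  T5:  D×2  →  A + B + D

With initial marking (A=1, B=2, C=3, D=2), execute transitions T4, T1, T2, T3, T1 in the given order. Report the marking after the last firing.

step 1: fire T4:  (A=1, B=2, C=3, D=2) → (A=0, B=5, C=4, D=2)
step 2: fire T1:  (A=0, B=5, C=4, D=2) → (A=2, B=7, C=3, D=0)
step 3: fire T2:  (A=2, B=7, C=3, D=0) → (A=0, B=8, C=2, D=2)
step 4: fire T3:  (A=0, B=8, C=2, D=2) → (A=2, B=9, C=2, D=4)
step 5: fire T1:  (A=2, B=9, C=2, D=4) → (A=4, B=11, C=1, D=2)

(A=4, B=11, C=1, D=2)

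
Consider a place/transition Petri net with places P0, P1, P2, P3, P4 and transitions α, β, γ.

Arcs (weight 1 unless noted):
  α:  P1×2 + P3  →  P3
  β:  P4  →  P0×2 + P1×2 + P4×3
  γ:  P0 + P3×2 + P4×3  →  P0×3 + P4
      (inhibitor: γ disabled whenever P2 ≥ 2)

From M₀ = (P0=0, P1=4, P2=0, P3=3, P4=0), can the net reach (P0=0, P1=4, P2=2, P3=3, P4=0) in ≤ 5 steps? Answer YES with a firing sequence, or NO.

depth 0: 1 marking
depth 1: 2 markings reached so far
depth 2: 3 markings reached so far
depth 3: 3 markings reached so far
(frontier empty at depth 3; search complete)
target is not among the 3 markings reachable within 5 steps

NO — not reachable within 5 firings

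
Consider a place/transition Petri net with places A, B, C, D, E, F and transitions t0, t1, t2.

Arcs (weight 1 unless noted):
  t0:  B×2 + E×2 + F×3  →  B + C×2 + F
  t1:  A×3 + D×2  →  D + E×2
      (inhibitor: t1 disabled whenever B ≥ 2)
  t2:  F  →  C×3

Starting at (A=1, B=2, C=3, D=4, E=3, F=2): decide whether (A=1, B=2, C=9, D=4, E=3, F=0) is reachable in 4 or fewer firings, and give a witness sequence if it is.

YES — reachable via ⟨t2, t2⟩ (2 firings)

step 1: fire t2:  (A=1, B=2, C=3, D=4, E=3, F=2) → (A=1, B=2, C=6, D=4, E=3, F=1)
step 2: fire t2:  (A=1, B=2, C=6, D=4, E=3, F=1) → (A=1, B=2, C=9, D=4, E=3, F=0)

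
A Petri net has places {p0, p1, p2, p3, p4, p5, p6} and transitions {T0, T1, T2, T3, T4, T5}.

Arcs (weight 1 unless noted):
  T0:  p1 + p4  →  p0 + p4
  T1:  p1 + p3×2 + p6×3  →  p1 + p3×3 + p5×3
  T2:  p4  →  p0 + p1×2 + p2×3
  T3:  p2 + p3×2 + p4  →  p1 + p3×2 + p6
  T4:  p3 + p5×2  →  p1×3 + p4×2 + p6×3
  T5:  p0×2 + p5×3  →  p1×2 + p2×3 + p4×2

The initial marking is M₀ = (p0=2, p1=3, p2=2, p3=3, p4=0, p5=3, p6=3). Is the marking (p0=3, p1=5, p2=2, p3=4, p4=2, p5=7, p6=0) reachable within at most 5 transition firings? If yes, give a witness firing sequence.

step 1: fire T1:  (p0=2, p1=3, p2=2, p3=3, p4=0, p5=3, p6=3) → (p0=2, p1=3, p2=2, p3=4, p4=0, p5=6, p6=0)
step 2: fire T4:  (p0=2, p1=3, p2=2, p3=4, p4=0, p5=6, p6=0) → (p0=2, p1=6, p2=2, p3=3, p4=2, p5=4, p6=3)
step 3: fire T0:  (p0=2, p1=6, p2=2, p3=3, p4=2, p5=4, p6=3) → (p0=3, p1=5, p2=2, p3=3, p4=2, p5=4, p6=3)
step 4: fire T1:  (p0=3, p1=5, p2=2, p3=3, p4=2, p5=4, p6=3) → (p0=3, p1=5, p2=2, p3=4, p4=2, p5=7, p6=0)

YES — reachable via ⟨T1, T4, T0, T1⟩ (4 firings)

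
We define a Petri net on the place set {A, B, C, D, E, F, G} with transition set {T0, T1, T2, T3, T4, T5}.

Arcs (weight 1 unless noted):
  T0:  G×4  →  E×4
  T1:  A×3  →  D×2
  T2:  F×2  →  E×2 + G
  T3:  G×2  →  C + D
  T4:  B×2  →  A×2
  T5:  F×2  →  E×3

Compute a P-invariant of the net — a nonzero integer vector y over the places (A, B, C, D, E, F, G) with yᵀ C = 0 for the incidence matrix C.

Incidence matrix C (rows=places, cols=transitions):
       T0   T1   T2   T3   T4   T5
    A   0   -3    0    0    2    0
    B   0    0    0    0   -2    0
    C   0    0    0    1    0    0
    D   0    2    0    1    0    0
    E   4    0    2    0    0    3
    F   0    0   -2    0    0   -2
    G  -4    0    1   -2    0    0

Candidate y = [2, 2, -3, 3, 0, 0, 0]; check y·C column-wise:
  col T0: 2·0 + 2·0 + -3·0 + 3·0 + 0·4 + 0·-4 = 0
  col T1: 2·-3 + 2·0 + -3·0 + 3·2 = 0
  col T2: 2·0 + 2·0 + -3·0 + 3·0 + 0·2 + 0·-2 + 0·1 = 0
  col T3: 2·0 + 2·0 + -3·1 + 3·1 + 0·-2 = 0
  col T4: 2·2 + 2·-2 + -3·0 + 3·0 = 0
  col T5: 2·0 + 2·0 + -3·0 + 3·0 + 0·3 + 0·-2 = 0

y = (A:2, B:2, C:-3, D:3, E:0, F:0, G:0)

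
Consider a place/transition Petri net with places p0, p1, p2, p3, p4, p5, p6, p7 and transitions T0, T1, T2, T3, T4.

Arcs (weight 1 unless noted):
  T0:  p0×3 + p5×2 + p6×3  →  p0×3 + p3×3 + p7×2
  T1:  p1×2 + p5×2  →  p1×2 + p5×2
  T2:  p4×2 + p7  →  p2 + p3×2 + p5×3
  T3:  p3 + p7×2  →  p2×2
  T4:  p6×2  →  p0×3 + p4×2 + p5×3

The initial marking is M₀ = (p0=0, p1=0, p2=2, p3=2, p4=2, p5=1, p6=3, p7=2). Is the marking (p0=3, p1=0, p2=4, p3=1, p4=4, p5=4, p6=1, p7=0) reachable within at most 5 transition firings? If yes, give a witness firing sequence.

YES — reachable via ⟨T3, T4⟩ (2 firings)

step 1: fire T3:  (p0=0, p1=0, p2=2, p3=2, p4=2, p5=1, p6=3, p7=2) → (p0=0, p1=0, p2=4, p3=1, p4=2, p5=1, p6=3, p7=0)
step 2: fire T4:  (p0=0, p1=0, p2=4, p3=1, p4=2, p5=1, p6=3, p7=0) → (p0=3, p1=0, p2=4, p3=1, p4=4, p5=4, p6=1, p7=0)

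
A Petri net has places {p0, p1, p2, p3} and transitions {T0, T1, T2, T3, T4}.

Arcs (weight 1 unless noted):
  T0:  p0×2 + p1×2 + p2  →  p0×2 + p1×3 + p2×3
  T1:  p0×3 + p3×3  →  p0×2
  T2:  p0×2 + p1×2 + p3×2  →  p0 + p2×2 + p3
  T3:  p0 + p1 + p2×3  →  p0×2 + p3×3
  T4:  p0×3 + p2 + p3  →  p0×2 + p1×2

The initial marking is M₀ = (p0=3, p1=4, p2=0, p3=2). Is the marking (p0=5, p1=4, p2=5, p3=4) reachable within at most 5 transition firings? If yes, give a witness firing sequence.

depth 0: 1 marking
depth 1: 2 markings reached so far
depth 2: 3 markings reached so far
depth 3: 5 markings reached so far
depth 4: 10 markings reached so far
depth 5: 17 markings reached so far
target is not among the 17 markings reachable within 5 steps

NO — not reachable within 5 firings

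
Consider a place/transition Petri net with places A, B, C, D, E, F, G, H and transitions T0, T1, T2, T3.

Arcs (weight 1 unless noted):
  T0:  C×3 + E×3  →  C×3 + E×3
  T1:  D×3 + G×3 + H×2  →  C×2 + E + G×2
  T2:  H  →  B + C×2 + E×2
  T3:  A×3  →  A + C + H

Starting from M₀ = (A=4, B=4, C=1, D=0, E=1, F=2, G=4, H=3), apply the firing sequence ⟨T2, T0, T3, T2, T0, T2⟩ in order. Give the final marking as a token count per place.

step 1: fire T2:  (A=4, B=4, C=1, D=0, E=1, F=2, G=4, H=3) → (A=4, B=5, C=3, D=0, E=3, F=2, G=4, H=2)
step 2: fire T0:  (A=4, B=5, C=3, D=0, E=3, F=2, G=4, H=2) → (A=4, B=5, C=3, D=0, E=3, F=2, G=4, H=2)
step 3: fire T3:  (A=4, B=5, C=3, D=0, E=3, F=2, G=4, H=2) → (A=2, B=5, C=4, D=0, E=3, F=2, G=4, H=3)
step 4: fire T2:  (A=2, B=5, C=4, D=0, E=3, F=2, G=4, H=3) → (A=2, B=6, C=6, D=0, E=5, F=2, G=4, H=2)
step 5: fire T0:  (A=2, B=6, C=6, D=0, E=5, F=2, G=4, H=2) → (A=2, B=6, C=6, D=0, E=5, F=2, G=4, H=2)
step 6: fire T2:  (A=2, B=6, C=6, D=0, E=5, F=2, G=4, H=2) → (A=2, B=7, C=8, D=0, E=7, F=2, G=4, H=1)

(A=2, B=7, C=8, D=0, E=7, F=2, G=4, H=1)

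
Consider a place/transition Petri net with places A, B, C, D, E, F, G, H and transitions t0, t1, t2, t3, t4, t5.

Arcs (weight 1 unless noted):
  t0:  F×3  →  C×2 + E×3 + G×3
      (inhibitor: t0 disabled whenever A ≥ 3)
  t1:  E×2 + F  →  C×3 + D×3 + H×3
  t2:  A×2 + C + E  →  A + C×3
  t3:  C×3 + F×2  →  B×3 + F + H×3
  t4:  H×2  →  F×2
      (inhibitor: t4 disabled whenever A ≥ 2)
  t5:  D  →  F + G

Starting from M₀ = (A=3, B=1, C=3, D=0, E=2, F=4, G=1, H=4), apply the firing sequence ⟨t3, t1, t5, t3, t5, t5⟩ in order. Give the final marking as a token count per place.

(A=3, B=7, C=0, D=0, E=0, F=4, G=4, H=13)

step 1: fire t3:  (A=3, B=1, C=3, D=0, E=2, F=4, G=1, H=4) → (A=3, B=4, C=0, D=0, E=2, F=3, G=1, H=7)
step 2: fire t1:  (A=3, B=4, C=0, D=0, E=2, F=3, G=1, H=7) → (A=3, B=4, C=3, D=3, E=0, F=2, G=1, H=10)
step 3: fire t5:  (A=3, B=4, C=3, D=3, E=0, F=2, G=1, H=10) → (A=3, B=4, C=3, D=2, E=0, F=3, G=2, H=10)
step 4: fire t3:  (A=3, B=4, C=3, D=2, E=0, F=3, G=2, H=10) → (A=3, B=7, C=0, D=2, E=0, F=2, G=2, H=13)
step 5: fire t5:  (A=3, B=7, C=0, D=2, E=0, F=2, G=2, H=13) → (A=3, B=7, C=0, D=1, E=0, F=3, G=3, H=13)
step 6: fire t5:  (A=3, B=7, C=0, D=1, E=0, F=3, G=3, H=13) → (A=3, B=7, C=0, D=0, E=0, F=4, G=4, H=13)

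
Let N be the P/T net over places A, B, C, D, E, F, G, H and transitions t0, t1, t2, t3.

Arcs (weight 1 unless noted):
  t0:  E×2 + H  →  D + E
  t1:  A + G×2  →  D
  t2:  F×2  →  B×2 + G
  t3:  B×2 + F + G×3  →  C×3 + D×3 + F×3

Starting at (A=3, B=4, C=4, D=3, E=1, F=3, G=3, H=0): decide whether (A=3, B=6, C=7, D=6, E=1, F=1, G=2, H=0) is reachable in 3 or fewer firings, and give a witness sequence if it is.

step 1: fire t2:  (A=3, B=4, C=4, D=3, E=1, F=3, G=3, H=0) → (A=3, B=6, C=4, D=3, E=1, F=1, G=4, H=0)
step 2: fire t3:  (A=3, B=6, C=4, D=3, E=1, F=1, G=4, H=0) → (A=3, B=4, C=7, D=6, E=1, F=3, G=1, H=0)
step 3: fire t2:  (A=3, B=4, C=7, D=6, E=1, F=3, G=1, H=0) → (A=3, B=6, C=7, D=6, E=1, F=1, G=2, H=0)

YES — reachable via ⟨t2, t3, t2⟩ (3 firings)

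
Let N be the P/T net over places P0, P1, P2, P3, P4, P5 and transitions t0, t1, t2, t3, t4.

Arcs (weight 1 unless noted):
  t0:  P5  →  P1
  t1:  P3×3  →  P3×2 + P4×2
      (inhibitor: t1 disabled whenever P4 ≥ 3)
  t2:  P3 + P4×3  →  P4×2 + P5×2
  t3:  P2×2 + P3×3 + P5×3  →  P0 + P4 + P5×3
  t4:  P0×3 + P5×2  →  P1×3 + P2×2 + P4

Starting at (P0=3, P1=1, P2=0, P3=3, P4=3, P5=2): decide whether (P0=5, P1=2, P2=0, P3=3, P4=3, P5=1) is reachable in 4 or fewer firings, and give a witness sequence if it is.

depth 0: 1 marking
depth 1: 4 markings reached so far
depth 2: 7 markings reached so far
depth 3: 10 markings reached so far
depth 4: 13 markings reached so far
target is not among the 13 markings reachable within 4 steps

NO — not reachable within 4 firings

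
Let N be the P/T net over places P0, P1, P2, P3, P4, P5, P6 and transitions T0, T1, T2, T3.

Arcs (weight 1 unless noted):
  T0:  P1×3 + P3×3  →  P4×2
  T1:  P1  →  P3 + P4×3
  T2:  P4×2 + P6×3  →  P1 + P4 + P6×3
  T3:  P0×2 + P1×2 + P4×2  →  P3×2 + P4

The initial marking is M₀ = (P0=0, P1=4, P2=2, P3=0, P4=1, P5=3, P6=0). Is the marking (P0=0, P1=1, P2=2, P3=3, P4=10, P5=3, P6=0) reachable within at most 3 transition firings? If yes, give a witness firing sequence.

step 1: fire T1:  (P0=0, P1=4, P2=2, P3=0, P4=1, P5=3, P6=0) → (P0=0, P1=3, P2=2, P3=1, P4=4, P5=3, P6=0)
step 2: fire T1:  (P0=0, P1=3, P2=2, P3=1, P4=4, P5=3, P6=0) → (P0=0, P1=2, P2=2, P3=2, P4=7, P5=3, P6=0)
step 3: fire T1:  (P0=0, P1=2, P2=2, P3=2, P4=7, P5=3, P6=0) → (P0=0, P1=1, P2=2, P3=3, P4=10, P5=3, P6=0)

YES — reachable via ⟨T1, T1, T1⟩ (3 firings)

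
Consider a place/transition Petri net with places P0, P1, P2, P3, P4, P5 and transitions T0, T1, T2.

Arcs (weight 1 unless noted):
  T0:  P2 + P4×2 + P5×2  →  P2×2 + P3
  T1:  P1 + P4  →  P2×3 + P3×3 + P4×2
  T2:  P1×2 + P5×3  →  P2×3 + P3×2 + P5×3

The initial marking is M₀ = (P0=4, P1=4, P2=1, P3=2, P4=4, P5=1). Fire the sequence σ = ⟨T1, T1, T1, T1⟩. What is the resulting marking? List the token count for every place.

step 1: fire T1:  (P0=4, P1=4, P2=1, P3=2, P4=4, P5=1) → (P0=4, P1=3, P2=4, P3=5, P4=5, P5=1)
step 2: fire T1:  (P0=4, P1=3, P2=4, P3=5, P4=5, P5=1) → (P0=4, P1=2, P2=7, P3=8, P4=6, P5=1)
step 3: fire T1:  (P0=4, P1=2, P2=7, P3=8, P4=6, P5=1) → (P0=4, P1=1, P2=10, P3=11, P4=7, P5=1)
step 4: fire T1:  (P0=4, P1=1, P2=10, P3=11, P4=7, P5=1) → (P0=4, P1=0, P2=13, P3=14, P4=8, P5=1)

(P0=4, P1=0, P2=13, P3=14, P4=8, P5=1)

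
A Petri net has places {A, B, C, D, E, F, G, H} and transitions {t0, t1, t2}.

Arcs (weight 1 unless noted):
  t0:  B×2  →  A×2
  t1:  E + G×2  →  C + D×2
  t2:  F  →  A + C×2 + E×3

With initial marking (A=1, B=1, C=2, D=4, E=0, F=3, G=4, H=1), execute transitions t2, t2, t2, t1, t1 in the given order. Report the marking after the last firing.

step 1: fire t2:  (A=1, B=1, C=2, D=4, E=0, F=3, G=4, H=1) → (A=2, B=1, C=4, D=4, E=3, F=2, G=4, H=1)
step 2: fire t2:  (A=2, B=1, C=4, D=4, E=3, F=2, G=4, H=1) → (A=3, B=1, C=6, D=4, E=6, F=1, G=4, H=1)
step 3: fire t2:  (A=3, B=1, C=6, D=4, E=6, F=1, G=4, H=1) → (A=4, B=1, C=8, D=4, E=9, F=0, G=4, H=1)
step 4: fire t1:  (A=4, B=1, C=8, D=4, E=9, F=0, G=4, H=1) → (A=4, B=1, C=9, D=6, E=8, F=0, G=2, H=1)
step 5: fire t1:  (A=4, B=1, C=9, D=6, E=8, F=0, G=2, H=1) → (A=4, B=1, C=10, D=8, E=7, F=0, G=0, H=1)

(A=4, B=1, C=10, D=8, E=7, F=0, G=0, H=1)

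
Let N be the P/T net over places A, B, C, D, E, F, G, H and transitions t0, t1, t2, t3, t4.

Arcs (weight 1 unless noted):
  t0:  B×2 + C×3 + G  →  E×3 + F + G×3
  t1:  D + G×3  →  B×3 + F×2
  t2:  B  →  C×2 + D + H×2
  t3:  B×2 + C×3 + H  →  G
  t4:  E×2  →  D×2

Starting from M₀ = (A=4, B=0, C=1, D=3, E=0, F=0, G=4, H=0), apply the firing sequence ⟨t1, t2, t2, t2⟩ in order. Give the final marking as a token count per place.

step 1: fire t1:  (A=4, B=0, C=1, D=3, E=0, F=0, G=4, H=0) → (A=4, B=3, C=1, D=2, E=0, F=2, G=1, H=0)
step 2: fire t2:  (A=4, B=3, C=1, D=2, E=0, F=2, G=1, H=0) → (A=4, B=2, C=3, D=3, E=0, F=2, G=1, H=2)
step 3: fire t2:  (A=4, B=2, C=3, D=3, E=0, F=2, G=1, H=2) → (A=4, B=1, C=5, D=4, E=0, F=2, G=1, H=4)
step 4: fire t2:  (A=4, B=1, C=5, D=4, E=0, F=2, G=1, H=4) → (A=4, B=0, C=7, D=5, E=0, F=2, G=1, H=6)

(A=4, B=0, C=7, D=5, E=0, F=2, G=1, H=6)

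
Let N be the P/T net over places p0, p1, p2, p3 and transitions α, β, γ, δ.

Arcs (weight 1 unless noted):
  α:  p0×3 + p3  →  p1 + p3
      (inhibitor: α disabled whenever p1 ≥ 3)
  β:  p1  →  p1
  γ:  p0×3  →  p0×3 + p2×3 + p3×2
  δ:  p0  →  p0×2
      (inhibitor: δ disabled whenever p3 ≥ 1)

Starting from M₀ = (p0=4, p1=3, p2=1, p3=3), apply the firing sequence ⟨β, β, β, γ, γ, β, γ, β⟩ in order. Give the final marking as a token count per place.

(p0=4, p1=3, p2=10, p3=9)

step 1: fire β:  (p0=4, p1=3, p2=1, p3=3) → (p0=4, p1=3, p2=1, p3=3)
step 2: fire β:  (p0=4, p1=3, p2=1, p3=3) → (p0=4, p1=3, p2=1, p3=3)
step 3: fire β:  (p0=4, p1=3, p2=1, p3=3) → (p0=4, p1=3, p2=1, p3=3)
step 4: fire γ:  (p0=4, p1=3, p2=1, p3=3) → (p0=4, p1=3, p2=4, p3=5)
step 5: fire γ:  (p0=4, p1=3, p2=4, p3=5) → (p0=4, p1=3, p2=7, p3=7)
step 6: fire β:  (p0=4, p1=3, p2=7, p3=7) → (p0=4, p1=3, p2=7, p3=7)
step 7: fire γ:  (p0=4, p1=3, p2=7, p3=7) → (p0=4, p1=3, p2=10, p3=9)
step 8: fire β:  (p0=4, p1=3, p2=10, p3=9) → (p0=4, p1=3, p2=10, p3=9)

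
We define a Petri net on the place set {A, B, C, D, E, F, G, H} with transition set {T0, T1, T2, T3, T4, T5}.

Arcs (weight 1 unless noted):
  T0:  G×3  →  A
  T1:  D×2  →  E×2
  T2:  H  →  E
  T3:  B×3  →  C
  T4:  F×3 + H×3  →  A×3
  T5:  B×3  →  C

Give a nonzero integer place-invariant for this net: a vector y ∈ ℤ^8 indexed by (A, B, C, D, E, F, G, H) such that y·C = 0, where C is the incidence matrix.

y = (A:0, B:1, C:3, D:0, E:0, F:0, G:0, H:0)

Incidence matrix C (rows=places, cols=transitions):
       T0   T1   T2   T3   T4   T5
    A   1    0    0    0    3    0
    B   0    0    0   -3    0   -3
    C   0    0    0    1    0    1
    D   0   -2    0    0    0    0
    E   0    2    1    0    0    0
    F   0    0    0    0   -3    0
    G  -3    0    0    0    0    0
    H   0    0   -1    0   -3    0

Candidate y = [0, 1, 3, 0, 0, 0, 0, 0]; check y·C column-wise:
  col T0: 0·1 + 1·0 + 3·0 + 0·-3 = 0
  col T1: 1·0 + 3·0 + 0·-2 + 0·2 = 0
  col T2: 1·0 + 3·0 + 0·1 + 0·-1 = 0
  col T3: 1·-3 + 3·1 = 0
  col T4: 0·3 + 1·0 + 3·0 + 0·-3 + 0·-3 = 0
  col T5: 1·-3 + 3·1 = 0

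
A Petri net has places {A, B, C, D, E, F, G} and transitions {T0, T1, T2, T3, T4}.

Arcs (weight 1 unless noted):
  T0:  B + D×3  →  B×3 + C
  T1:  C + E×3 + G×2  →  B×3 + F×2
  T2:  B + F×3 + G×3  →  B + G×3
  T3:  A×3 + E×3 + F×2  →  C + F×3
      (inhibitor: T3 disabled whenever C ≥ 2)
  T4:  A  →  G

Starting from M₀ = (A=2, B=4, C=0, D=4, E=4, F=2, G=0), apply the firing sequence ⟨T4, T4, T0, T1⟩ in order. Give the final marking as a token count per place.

step 1: fire T4:  (A=2, B=4, C=0, D=4, E=4, F=2, G=0) → (A=1, B=4, C=0, D=4, E=4, F=2, G=1)
step 2: fire T4:  (A=1, B=4, C=0, D=4, E=4, F=2, G=1) → (A=0, B=4, C=0, D=4, E=4, F=2, G=2)
step 3: fire T0:  (A=0, B=4, C=0, D=4, E=4, F=2, G=2) → (A=0, B=6, C=1, D=1, E=4, F=2, G=2)
step 4: fire T1:  (A=0, B=6, C=1, D=1, E=4, F=2, G=2) → (A=0, B=9, C=0, D=1, E=1, F=4, G=0)

(A=0, B=9, C=0, D=1, E=1, F=4, G=0)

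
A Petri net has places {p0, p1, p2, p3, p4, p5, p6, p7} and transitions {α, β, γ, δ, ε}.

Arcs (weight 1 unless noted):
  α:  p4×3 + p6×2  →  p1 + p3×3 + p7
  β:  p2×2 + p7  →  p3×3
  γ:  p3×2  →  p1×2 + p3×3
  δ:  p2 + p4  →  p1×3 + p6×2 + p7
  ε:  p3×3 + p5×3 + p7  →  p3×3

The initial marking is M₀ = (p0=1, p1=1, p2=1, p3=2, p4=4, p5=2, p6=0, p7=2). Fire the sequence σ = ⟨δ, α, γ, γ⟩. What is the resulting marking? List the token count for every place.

step 1: fire δ:  (p0=1, p1=1, p2=1, p3=2, p4=4, p5=2, p6=0, p7=2) → (p0=1, p1=4, p2=0, p3=2, p4=3, p5=2, p6=2, p7=3)
step 2: fire α:  (p0=1, p1=4, p2=0, p3=2, p4=3, p5=2, p6=2, p7=3) → (p0=1, p1=5, p2=0, p3=5, p4=0, p5=2, p6=0, p7=4)
step 3: fire γ:  (p0=1, p1=5, p2=0, p3=5, p4=0, p5=2, p6=0, p7=4) → (p0=1, p1=7, p2=0, p3=6, p4=0, p5=2, p6=0, p7=4)
step 4: fire γ:  (p0=1, p1=7, p2=0, p3=6, p4=0, p5=2, p6=0, p7=4) → (p0=1, p1=9, p2=0, p3=7, p4=0, p5=2, p6=0, p7=4)

(p0=1, p1=9, p2=0, p3=7, p4=0, p5=2, p6=0, p7=4)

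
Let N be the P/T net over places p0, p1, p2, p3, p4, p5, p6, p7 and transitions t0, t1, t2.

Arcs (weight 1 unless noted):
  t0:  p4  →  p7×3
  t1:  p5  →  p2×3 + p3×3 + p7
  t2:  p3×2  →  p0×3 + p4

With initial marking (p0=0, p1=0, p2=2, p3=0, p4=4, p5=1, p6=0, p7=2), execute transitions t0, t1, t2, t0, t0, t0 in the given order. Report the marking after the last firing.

step 1: fire t0:  (p0=0, p1=0, p2=2, p3=0, p4=4, p5=1, p6=0, p7=2) → (p0=0, p1=0, p2=2, p3=0, p4=3, p5=1, p6=0, p7=5)
step 2: fire t1:  (p0=0, p1=0, p2=2, p3=0, p4=3, p5=1, p6=0, p7=5) → (p0=0, p1=0, p2=5, p3=3, p4=3, p5=0, p6=0, p7=6)
step 3: fire t2:  (p0=0, p1=0, p2=5, p3=3, p4=3, p5=0, p6=0, p7=6) → (p0=3, p1=0, p2=5, p3=1, p4=4, p5=0, p6=0, p7=6)
step 4: fire t0:  (p0=3, p1=0, p2=5, p3=1, p4=4, p5=0, p6=0, p7=6) → (p0=3, p1=0, p2=5, p3=1, p4=3, p5=0, p6=0, p7=9)
step 5: fire t0:  (p0=3, p1=0, p2=5, p3=1, p4=3, p5=0, p6=0, p7=9) → (p0=3, p1=0, p2=5, p3=1, p4=2, p5=0, p6=0, p7=12)
step 6: fire t0:  (p0=3, p1=0, p2=5, p3=1, p4=2, p5=0, p6=0, p7=12) → (p0=3, p1=0, p2=5, p3=1, p4=1, p5=0, p6=0, p7=15)

(p0=3, p1=0, p2=5, p3=1, p4=1, p5=0, p6=0, p7=15)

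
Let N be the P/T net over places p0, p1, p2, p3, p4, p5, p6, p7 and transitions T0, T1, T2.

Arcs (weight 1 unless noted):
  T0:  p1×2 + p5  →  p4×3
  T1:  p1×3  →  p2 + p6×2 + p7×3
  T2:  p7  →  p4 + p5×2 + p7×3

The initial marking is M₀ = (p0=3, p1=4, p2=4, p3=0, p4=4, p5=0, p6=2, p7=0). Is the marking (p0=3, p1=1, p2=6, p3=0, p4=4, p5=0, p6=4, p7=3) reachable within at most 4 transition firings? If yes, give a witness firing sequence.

NO — not reachable within 4 firings

depth 0: 1 marking
depth 1: 2 markings reached so far
depth 2: 3 markings reached so far
depth 3: 4 markings reached so far
depth 4: 5 markings reached so far
target is not among the 5 markings reachable within 4 steps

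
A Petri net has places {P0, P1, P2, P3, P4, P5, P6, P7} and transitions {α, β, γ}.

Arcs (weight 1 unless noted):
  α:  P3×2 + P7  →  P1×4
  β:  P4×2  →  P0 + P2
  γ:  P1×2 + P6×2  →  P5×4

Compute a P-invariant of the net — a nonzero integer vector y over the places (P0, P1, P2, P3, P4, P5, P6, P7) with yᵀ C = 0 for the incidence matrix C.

y = (P0:1, P1:0, P2:-1, P3:0, P4:0, P5:0, P6:0, P7:0)

Incidence matrix C (rows=places, cols=transitions):
        α    β    γ
   P0   0    1    0
   P1   4    0   -2
   P2   0    1    0
   P3  -2    0    0
   P4   0   -2    0
   P5   0    0    4
   P6   0    0   -2
   P7  -1    0    0

Candidate y = [1, 0, -1, 0, 0, 0, 0, 0]; check y·C column-wise:
  col α: 1·0 + 0·4 + -1·0 + 0·-2 + 0·-1 = 0
  col β: 1·1 + -1·1 + 0·-2 = 0
  col γ: 1·0 + 0·-2 + -1·0 + 0·4 + 0·-2 = 0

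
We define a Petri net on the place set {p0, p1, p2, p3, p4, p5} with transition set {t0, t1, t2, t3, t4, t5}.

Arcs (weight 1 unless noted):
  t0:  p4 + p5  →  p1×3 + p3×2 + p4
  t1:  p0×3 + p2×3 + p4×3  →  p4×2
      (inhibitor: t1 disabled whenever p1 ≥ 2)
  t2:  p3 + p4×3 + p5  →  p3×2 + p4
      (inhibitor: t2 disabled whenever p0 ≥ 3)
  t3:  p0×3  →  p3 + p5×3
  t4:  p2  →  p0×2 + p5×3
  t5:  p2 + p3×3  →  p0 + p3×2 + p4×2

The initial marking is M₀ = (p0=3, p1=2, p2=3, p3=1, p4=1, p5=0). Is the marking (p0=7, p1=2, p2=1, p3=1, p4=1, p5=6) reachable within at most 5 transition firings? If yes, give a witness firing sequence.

YES — reachable via ⟨t4, t4⟩ (2 firings)

step 1: fire t4:  (p0=3, p1=2, p2=3, p3=1, p4=1, p5=0) → (p0=5, p1=2, p2=2, p3=1, p4=1, p5=3)
step 2: fire t4:  (p0=5, p1=2, p2=2, p3=1, p4=1, p5=3) → (p0=7, p1=2, p2=1, p3=1, p4=1, p5=6)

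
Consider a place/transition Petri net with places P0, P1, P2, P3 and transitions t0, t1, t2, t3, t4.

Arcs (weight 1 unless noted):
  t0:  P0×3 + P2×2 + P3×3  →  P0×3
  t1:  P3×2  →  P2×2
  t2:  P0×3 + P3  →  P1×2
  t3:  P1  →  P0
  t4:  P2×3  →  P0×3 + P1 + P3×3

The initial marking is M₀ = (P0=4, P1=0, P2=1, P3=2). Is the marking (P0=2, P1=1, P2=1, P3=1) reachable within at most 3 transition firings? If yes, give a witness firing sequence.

YES — reachable via ⟨t2, t3⟩ (2 firings)

step 1: fire t2:  (P0=4, P1=0, P2=1, P3=2) → (P0=1, P1=2, P2=1, P3=1)
step 2: fire t3:  (P0=1, P1=2, P2=1, P3=1) → (P0=2, P1=1, P2=1, P3=1)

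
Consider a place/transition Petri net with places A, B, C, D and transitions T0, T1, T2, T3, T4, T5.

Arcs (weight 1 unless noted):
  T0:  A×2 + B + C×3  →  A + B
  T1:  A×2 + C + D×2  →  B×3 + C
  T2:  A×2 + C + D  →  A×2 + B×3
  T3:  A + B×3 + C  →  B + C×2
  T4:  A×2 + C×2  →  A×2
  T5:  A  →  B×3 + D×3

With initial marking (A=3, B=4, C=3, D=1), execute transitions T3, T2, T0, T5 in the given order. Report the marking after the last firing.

step 1: fire T3:  (A=3, B=4, C=3, D=1) → (A=2, B=2, C=4, D=1)
step 2: fire T2:  (A=2, B=2, C=4, D=1) → (A=2, B=5, C=3, D=0)
step 3: fire T0:  (A=2, B=5, C=3, D=0) → (A=1, B=5, C=0, D=0)
step 4: fire T5:  (A=1, B=5, C=0, D=0) → (A=0, B=8, C=0, D=3)

(A=0, B=8, C=0, D=3)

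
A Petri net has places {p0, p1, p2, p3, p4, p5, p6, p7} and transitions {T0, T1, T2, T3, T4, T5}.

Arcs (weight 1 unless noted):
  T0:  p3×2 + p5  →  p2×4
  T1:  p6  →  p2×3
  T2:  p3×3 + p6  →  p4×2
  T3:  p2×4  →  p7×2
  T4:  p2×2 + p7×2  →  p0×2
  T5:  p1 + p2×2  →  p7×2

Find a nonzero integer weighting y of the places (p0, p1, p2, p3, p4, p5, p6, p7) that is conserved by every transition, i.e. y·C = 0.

Incidence matrix C (rows=places, cols=transitions):
       T0   T1   T2   T3   T4   T5
   p0   0    0    0    0    2    0
   p1   0    0    0    0    0   -1
   p2   4    3    0   -4   -2   -2
   p3  -2    0   -3    0    0    0
   p4   0    0    2    0    0    0
   p5  -1    0    0    0    0    0
   p6   0   -1   -1    0    0    0
   p7   0    0    0    2   -2    2

Candidate y = [0, 0, 0, 2, 3, -4, 0, 0]; check y·C column-wise:
  col T0: 0·4 + 2·-2 + 3·0 + -4·-1 = 0
  col T1: 0·3 + 2·0 + 3·0 + -4·0 + 0·-1 = 0
  col T2: 2·-3 + 3·2 + -4·0 + 0·-1 = 0
  col T3: 0·-4 + 2·0 + 3·0 + -4·0 + 0·2 = 0
  col T4: 0·2 + 0·-2 + 2·0 + 3·0 + -4·0 + 0·-2 = 0
  col T5: 0·-1 + 0·-2 + 2·0 + 3·0 + -4·0 + 0·2 = 0

y = (p0:0, p1:0, p2:0, p3:2, p4:3, p5:-4, p6:0, p7:0)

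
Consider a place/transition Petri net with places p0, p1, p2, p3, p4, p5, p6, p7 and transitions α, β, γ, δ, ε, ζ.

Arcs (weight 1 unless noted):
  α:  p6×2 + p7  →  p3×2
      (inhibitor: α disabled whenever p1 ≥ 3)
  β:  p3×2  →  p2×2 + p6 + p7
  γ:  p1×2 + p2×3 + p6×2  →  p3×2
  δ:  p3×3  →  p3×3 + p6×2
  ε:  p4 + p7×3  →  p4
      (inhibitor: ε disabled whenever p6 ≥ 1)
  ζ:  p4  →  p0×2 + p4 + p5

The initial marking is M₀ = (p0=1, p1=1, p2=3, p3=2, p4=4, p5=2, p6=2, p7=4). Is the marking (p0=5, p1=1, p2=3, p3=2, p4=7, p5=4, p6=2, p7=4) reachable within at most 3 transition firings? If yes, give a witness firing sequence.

NO — not reachable within 3 firings

depth 0: 1 marking
depth 1: 4 markings reached so far
depth 2: 10 markings reached so far
depth 3: 22 markings reached so far
target is not among the 22 markings reachable within 3 steps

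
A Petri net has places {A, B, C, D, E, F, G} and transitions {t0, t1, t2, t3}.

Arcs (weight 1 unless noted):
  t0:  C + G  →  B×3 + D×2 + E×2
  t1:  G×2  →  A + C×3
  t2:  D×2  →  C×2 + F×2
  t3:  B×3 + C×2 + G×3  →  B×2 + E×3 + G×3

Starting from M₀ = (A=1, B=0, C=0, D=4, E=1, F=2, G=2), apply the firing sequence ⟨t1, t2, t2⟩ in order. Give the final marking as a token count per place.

step 1: fire t1:  (A=1, B=0, C=0, D=4, E=1, F=2, G=2) → (A=2, B=0, C=3, D=4, E=1, F=2, G=0)
step 2: fire t2:  (A=2, B=0, C=3, D=4, E=1, F=2, G=0) → (A=2, B=0, C=5, D=2, E=1, F=4, G=0)
step 3: fire t2:  (A=2, B=0, C=5, D=2, E=1, F=4, G=0) → (A=2, B=0, C=7, D=0, E=1, F=6, G=0)

(A=2, B=0, C=7, D=0, E=1, F=6, G=0)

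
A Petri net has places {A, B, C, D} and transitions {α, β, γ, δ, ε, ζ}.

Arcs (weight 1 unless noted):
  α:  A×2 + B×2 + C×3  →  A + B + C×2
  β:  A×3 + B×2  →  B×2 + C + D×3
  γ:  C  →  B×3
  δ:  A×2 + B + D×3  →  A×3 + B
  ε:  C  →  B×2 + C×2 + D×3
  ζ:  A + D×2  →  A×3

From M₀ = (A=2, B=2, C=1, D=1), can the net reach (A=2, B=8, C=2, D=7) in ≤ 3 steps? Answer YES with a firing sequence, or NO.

depth 0: 1 marking
depth 1: 3 markings reached so far
depth 2: 7 markings reached so far
depth 3: 18 markings reached so far
target is not among the 18 markings reachable within 3 steps

NO — not reachable within 3 firings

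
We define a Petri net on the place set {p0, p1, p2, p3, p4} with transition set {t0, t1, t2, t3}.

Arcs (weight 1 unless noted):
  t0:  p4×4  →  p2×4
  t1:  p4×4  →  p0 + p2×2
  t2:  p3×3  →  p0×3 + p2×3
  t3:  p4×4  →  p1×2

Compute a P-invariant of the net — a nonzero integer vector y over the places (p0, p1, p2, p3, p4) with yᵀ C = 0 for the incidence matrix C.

Incidence matrix C (rows=places, cols=transitions):
       t0   t1   t2   t3
   p0   0    1    3    0
   p1   0    0    0    2
   p2   4    2    3    0
   p3   0    0   -3    0
   p4  -4   -4    0   -4

Candidate y = [2, 2, 1, 3, 1]; check y·C column-wise:
  col t0: 2·0 + 2·0 + 1·4 + 3·0 + 1·-4 = 0
  col t1: 2·1 + 2·0 + 1·2 + 3·0 + 1·-4 = 0
  col t2: 2·3 + 2·0 + 1·3 + 3·-3 + 1·0 = 0
  col t3: 2·0 + 2·2 + 1·0 + 3·0 + 1·-4 = 0

y = (p0:2, p1:2, p2:1, p3:3, p4:1)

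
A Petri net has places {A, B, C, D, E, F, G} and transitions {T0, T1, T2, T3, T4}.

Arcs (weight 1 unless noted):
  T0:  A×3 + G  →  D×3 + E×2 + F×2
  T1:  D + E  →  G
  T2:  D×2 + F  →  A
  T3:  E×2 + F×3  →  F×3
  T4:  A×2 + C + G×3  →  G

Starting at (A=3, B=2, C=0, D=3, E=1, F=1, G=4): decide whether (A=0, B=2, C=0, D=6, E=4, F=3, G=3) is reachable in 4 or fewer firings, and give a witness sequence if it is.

depth 0: 1 marking
depth 1: 4 markings reached so far
depth 2: 8 markings reached so far
depth 3: 13 markings reached so far
depth 4: 19 markings reached so far
target is not among the 19 markings reachable within 4 steps

NO — not reachable within 4 firings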